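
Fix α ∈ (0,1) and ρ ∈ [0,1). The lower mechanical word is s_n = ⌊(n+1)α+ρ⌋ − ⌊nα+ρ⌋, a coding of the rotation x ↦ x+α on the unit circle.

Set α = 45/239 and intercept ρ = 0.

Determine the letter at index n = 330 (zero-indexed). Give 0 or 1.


(n+1)α + ρ = (331·45) / 239 = 14895/239
nα + ρ     = (330·45) / 239 = 14850/239
⌊14895/239⌋ = 62,  ⌊14850/239⌋ = 62
s_{330} = 62 − 62 = 0

0


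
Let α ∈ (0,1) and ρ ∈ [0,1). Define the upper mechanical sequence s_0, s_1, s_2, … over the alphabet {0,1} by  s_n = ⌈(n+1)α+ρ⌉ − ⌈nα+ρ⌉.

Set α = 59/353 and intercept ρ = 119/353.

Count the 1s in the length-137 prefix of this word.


#1s = Σ_{n=0}^{136} s_n = Σ_{n=0}^{136} (⌈(n+1)α+ρ⌉ − ⌈nα+ρ⌉)
the sum telescopes: every ⌈nα+ρ⌉ with 0 < n < 137 appears once with + and once with −, leaving ⌈137α+ρ⌉ − ⌈0·α+ρ⌉
137α + ρ = (137·59 + 119) / 353 = 8202/353
ρ = 119/353
⌈8202/353⌉ = 24,  ⌈119/353⌉ = 1
#1s = 24 − 1 = 23

23


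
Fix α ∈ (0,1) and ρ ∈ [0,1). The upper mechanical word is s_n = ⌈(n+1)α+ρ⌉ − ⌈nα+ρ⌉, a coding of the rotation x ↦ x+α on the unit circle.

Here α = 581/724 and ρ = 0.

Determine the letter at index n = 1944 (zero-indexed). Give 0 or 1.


0

(n+1)α + ρ = (1945·581) / 724 = 1130045/724
nα + ρ     = (1944·581) / 724 = 1129464/724
⌈1130045/724⌉ = 1561,  ⌈1129464/724⌉ = 1561
s_{1944} = 1561 − 1561 = 0


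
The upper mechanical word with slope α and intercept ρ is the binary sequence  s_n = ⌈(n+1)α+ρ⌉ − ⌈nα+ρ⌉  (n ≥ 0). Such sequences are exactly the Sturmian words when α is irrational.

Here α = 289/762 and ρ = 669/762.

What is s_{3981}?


1

(n+1)α + ρ = (3982·289 + 669) / 762 = 1151467/762
nα + ρ     = (3981·289 + 669) / 762 = 1151178/762
⌈1151467/762⌉ = 1512,  ⌈1151178/762⌉ = 1511
s_{3981} = 1512 − 1511 = 1


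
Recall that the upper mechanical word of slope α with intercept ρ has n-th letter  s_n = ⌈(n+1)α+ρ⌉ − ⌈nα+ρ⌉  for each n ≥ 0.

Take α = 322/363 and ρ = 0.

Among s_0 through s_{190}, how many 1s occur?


#1s = Σ_{n=0}^{190} s_n = Σ_{n=0}^{190} (⌈(n+1)α+ρ⌉ − ⌈nα+ρ⌉)
the sum telescopes: every ⌈nα+ρ⌉ with 0 < n < 191 appears once with + and once with −, leaving ⌈191α+ρ⌉ − ⌈0·α+ρ⌉
191α + ρ = (191·322) / 363 = 61502/363
ρ = 0/363
⌈61502/363⌉ = 170,  ⌈0/363⌉ = 0
#1s = 170 − 0 = 170

170


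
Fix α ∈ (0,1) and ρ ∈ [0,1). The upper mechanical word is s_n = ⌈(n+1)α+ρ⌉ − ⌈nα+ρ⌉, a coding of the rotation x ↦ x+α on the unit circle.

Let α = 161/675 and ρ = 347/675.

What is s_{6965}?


(n+1)α + ρ = (6966·161 + 347) / 675 = 1121873/675
nα + ρ     = (6965·161 + 347) / 675 = 1121712/675
⌈1121873/675⌉ = 1663,  ⌈1121712/675⌉ = 1662
s_{6965} = 1663 − 1662 = 1

1


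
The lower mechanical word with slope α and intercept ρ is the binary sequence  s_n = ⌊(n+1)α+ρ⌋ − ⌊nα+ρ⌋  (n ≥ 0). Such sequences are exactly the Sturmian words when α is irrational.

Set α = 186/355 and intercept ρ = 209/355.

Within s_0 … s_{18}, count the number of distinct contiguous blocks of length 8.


4

t_n = ⌊(n·186+209)/355⌋ for n = 0 … 19:
  n=0…9: ⌊209/355⌋=0 ⌊395/355⌋=1 ⌊581/355⌋=1 ⌊767/355⌋=2 ⌊953/355⌋=2 ⌊1139/355⌋=3 ⌊1325/355⌋=3 ⌊1511/355⌋=4 ⌊1697/355⌋=4 ⌊1883/355⌋=5
  n=10…19: ⌊2069/355⌋=5 ⌊2255/355⌋=6 ⌊2441/355⌋=6 ⌊2627/355⌋=7 ⌊2813/355⌋=7 ⌊2999/355⌋=8 ⌊3185/355⌋=8 ⌊3371/355⌋=9 ⌊3557/355⌋=10 ⌊3743/355⌋=10
s_n = t_(n+1) − t_n for n = 0 … 18 gives
prefix = 1010101010101010110
slide a length-8 window over [0..7] … [11..18] (12 windows); first occurrence of each distinct factor:
  [  0..  7] 10101010
  [  1..  8] 01010101
  [ 10.. 17] 10101011
  [ 11.. 18] 01010110
  (the other 8 windows repeat one of these)
distinct factors: {01010101, 01010110, 10101010, 10101011}
count = 4  (Sturmian bound for length 8 is 9)


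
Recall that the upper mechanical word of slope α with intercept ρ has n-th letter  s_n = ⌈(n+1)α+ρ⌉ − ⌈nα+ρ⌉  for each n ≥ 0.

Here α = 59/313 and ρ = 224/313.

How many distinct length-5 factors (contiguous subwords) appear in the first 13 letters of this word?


6

t_n = ⌈(n·59+224)/313⌉ for n = 0 … 13:
  n=0…9: ⌈224/313⌉=1 ⌈283/313⌉=1 ⌈342/313⌉=2 ⌈401/313⌉=2 ⌈460/313⌉=2 ⌈519/313⌉=2 ⌈578/313⌉=2 ⌈637/313⌉=3 ⌈696/313⌉=3 ⌈755/313⌉=3
  n=10…13: ⌈814/313⌉=3 ⌈873/313⌉=3 ⌈932/313⌉=3 ⌈991/313⌉=4
s_n = t_(n+1) − t_n for n = 0 … 12 gives
prefix = 0100001000001
slide a length-5 window over [0..4] … [8..12] (9 windows); first occurrence of each distinct factor:
  [  0..  4] 01000
  [  1..  5] 10000
  [  2..  6] 00001
  [  3..  7] 00010
  [  4..  8] 00100
  [  7.. 11] 00000
  (the other 3 windows repeat one of these)
distinct factors: {00000, 00001, 00010, 00100, 01000, 10000}
count = 6  (Sturmian bound for length 5 is 6)


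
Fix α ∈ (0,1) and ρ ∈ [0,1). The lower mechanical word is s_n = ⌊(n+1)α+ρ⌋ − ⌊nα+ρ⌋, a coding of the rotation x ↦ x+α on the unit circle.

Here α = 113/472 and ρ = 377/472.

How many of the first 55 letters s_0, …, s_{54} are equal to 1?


13

#1s = Σ_{n=0}^{54} s_n = Σ_{n=0}^{54} (⌊(n+1)α+ρ⌋ − ⌊nα+ρ⌋)
the sum telescopes: every ⌊nα+ρ⌋ with 0 < n < 55 appears once with + and once with −, leaving ⌊55α+ρ⌋ − ⌊0·α+ρ⌋
55α + ρ = (55·113 + 377) / 472 = 6592/472
ρ = 377/472
⌊6592/472⌋ = 13,  ⌊377/472⌋ = 0
#1s = 13 − 0 = 13


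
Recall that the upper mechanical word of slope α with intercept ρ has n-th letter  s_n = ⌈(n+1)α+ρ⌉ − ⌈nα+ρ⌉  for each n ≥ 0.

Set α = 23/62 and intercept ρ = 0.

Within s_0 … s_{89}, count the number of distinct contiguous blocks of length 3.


t_n = ⌈(n·23)/62⌉ for n = 0 … 90:
  n=0…9: ⌈0/62⌉=0 ⌈23/62⌉=1 ⌈46/62⌉=1 ⌈69/62⌉=2 ⌈92/62⌉=2 ⌈115/62⌉=2 ⌈138/62⌉=3 ⌈161/62⌉=3 ⌈184/62⌉=3 ⌈207/62⌉=4
  n=10…19: ⌈230/62⌉=4 ⌈253/62⌉=5 ⌈276/62⌉=5 ⌈299/62⌉=5 ⌈322/62⌉=6 ⌈345/62⌉=6 ⌈368/62⌉=6 ⌈391/62⌉=7 ⌈414/62⌉=7 ⌈437/62⌉=8
  n=20…29: ⌈460/62⌉=8 ⌈483/62⌉=8 ⌈506/62⌉=9 ⌈529/62⌉=9 ⌈552/62⌉=9 ⌈575/62⌉=10 ⌈598/62⌉=10 ⌈621/62⌉=11 ⌈644/62⌉=11 ⌈667/62⌉=11
  n=30…39: ⌈690/62⌉=12 ⌈713/62⌉=12 ⌈736/62⌉=12 ⌈759/62⌉=13 ⌈782/62⌉=13 ⌈805/62⌉=13 ⌈828/62⌉=14 ⌈851/62⌉=14 ⌈874/62⌉=15 ⌈897/62⌉=15
  n=40…49: ⌈920/62⌉=15 ⌈943/62⌉=16 ⌈966/62⌉=16 ⌈989/62⌉=16 ⌈1012/62⌉=17 ⌈1035/62⌉=17 ⌈1058/62⌉=18 ⌈1081/62⌉=18 ⌈1104/62⌉=18 ⌈1127/62⌉=19
  n=50…59: ⌈1150/62⌉=19 ⌈1173/62⌉=19 ⌈1196/62⌉=20 ⌈1219/62⌉=20 ⌈1242/62⌉=21 ⌈1265/62⌉=21 ⌈1288/62⌉=21 ⌈1311/62⌉=22 ⌈1334/62⌉=22 ⌈1357/62⌉=22
  n=60…69: ⌈1380/62⌉=23 ⌈1403/62⌉=23 ⌈1426/62⌉=23 ⌈1449/62⌉=24 ⌈1472/62⌉=24 ⌈1495/62⌉=25 ⌈1518/62⌉=25 ⌈1541/62⌉=25 ⌈1564/62⌉=26 ⌈1587/62⌉=26
  n=70…79: ⌈1610/62⌉=26 ⌈1633/62⌉=27 ⌈1656/62⌉=27 ⌈1679/62⌉=28 ⌈1702/62⌉=28 ⌈1725/62⌉=28 ⌈1748/62⌉=29 ⌈1771/62⌉=29 ⌈1794/62⌉=29 ⌈1817/62⌉=30
  n=80…89: ⌈1840/62⌉=30 ⌈1863/62⌉=31 ⌈1886/62⌉=31 ⌈1909/62⌉=31 ⌈1932/62⌉=32 ⌈1955/62⌉=32 ⌈1978/62⌉=32 ⌈2001/62⌉=33 ⌈2024/62⌉=33 ⌈2047/62⌉=34
  n=90: ⌈2070/62⌉=34
s_n = t_(n+1) − t_n for n = 0 … 89 gives
prefix = 101001001010010010100100101001001001010010010100100101001001001010010010100100101001001010
slide a length-3 window over [0..2] … [87..89] (88 windows); first occurrence of each distinct factor:
  [  0..  2] 101
  [  1..  3] 010
  [  2..  4] 100
  [  3..  5] 001
  (the other 84 windows repeat one of these)
distinct factors: {001, 010, 100, 101}
count = 4  (Sturmian bound for length 3 is 4)

4


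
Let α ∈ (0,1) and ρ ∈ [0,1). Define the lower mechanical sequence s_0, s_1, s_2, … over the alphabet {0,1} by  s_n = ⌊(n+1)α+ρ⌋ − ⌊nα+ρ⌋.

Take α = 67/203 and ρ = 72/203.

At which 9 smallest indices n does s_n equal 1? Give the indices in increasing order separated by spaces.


1 4 8 11 14 17 20 23 26

n=0: ⌊139/203⌋−⌊72/203⌋ = 0−0 = 0
n=1: ⌊206/203⌋−⌊139/203⌋ = 1−0 = 1  ← one
n=2: ⌊273/203⌋−⌊206/203⌋ = 1−1 = 0
n=3: ⌊340/203⌋−⌊273/203⌋ = 1−1 = 0
n=4: ⌊407/203⌋−⌊340/203⌋ = 2−1 = 1  ← one
n=5: ⌊474/203⌋−⌊407/203⌋ = 2−2 = 0
n=6: ⌊541/203⌋−⌊474/203⌋ = 2−2 = 0
n=7: ⌊608/203⌋−⌊541/203⌋ = 2−2 = 0
n=8: ⌊675/203⌋−⌊608/203⌋ = 3−2 = 1  ← one
n=9: ⌊742/203⌋−⌊675/203⌋ = 3−3 = 0
n=10: ⌊809/203⌋−⌊742/203⌋ = 3−3 = 0
n=11: ⌊876/203⌋−⌊809/203⌋ = 4−3 = 1  ← one
n=12: ⌊943/203⌋−⌊876/203⌋ = 4−4 = 0
n=13: ⌊1010/203⌋−⌊943/203⌋ = 4−4 = 0
n=14: ⌊1077/203⌋−⌊1010/203⌋ = 5−4 = 1  ← one
n=15: ⌊1144/203⌋−⌊1077/203⌋ = 5−5 = 0
n=16: ⌊1211/203⌋−⌊1144/203⌋ = 5−5 = 0
n=17: ⌊1278/203⌋−⌊1211/203⌋ = 6−5 = 1  ← one
n=18: ⌊1345/203⌋−⌊1278/203⌋ = 6−6 = 0
n=19: ⌊1412/203⌋−⌊1345/203⌋ = 6−6 = 0
n=20: ⌊1479/203⌋−⌊1412/203⌋ = 7−6 = 1  ← one
n=21: ⌊1546/203⌋−⌊1479/203⌋ = 7−7 = 0
n=22: ⌊1613/203⌋−⌊1546/203⌋ = 7−7 = 0
n=23: ⌊1680/203⌋−⌊1613/203⌋ = 8−7 = 1  ← one
n=24: ⌊1747/203⌋−⌊1680/203⌋ = 8−8 = 0
n=25: ⌊1814/203⌋−⌊1747/203⌋ = 8−8 = 0
n=26: ⌊1881/203⌋−⌊1814/203⌋ = 9−8 = 1  ← one
positions of the first 9 ones: 1 4 8 11 14 17 20 23 26


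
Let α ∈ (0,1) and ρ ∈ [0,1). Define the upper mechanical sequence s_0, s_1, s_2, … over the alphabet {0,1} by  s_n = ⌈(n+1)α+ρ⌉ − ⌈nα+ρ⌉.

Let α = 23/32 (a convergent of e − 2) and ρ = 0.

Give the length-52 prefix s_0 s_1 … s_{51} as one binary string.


1110111011011101101110110111011011101110110111011011

n=0: ⌈(1·23)/32⌉ − ⌈(0·23)/32⌉ = ⌈23/32⌉ − ⌈0/32⌉ = 1 − 0 = 1
n=1: ⌈(2·23)/32⌉ − ⌈(1·23)/32⌉ = ⌈46/32⌉ − ⌈23/32⌉ = 2 − 1 = 1
n=2: ⌈(3·23)/32⌉ − ⌈(2·23)/32⌉ = ⌈69/32⌉ − ⌈46/32⌉ = 3 − 2 = 1
n=3: ⌈(4·23)/32⌉ − ⌈(3·23)/32⌉ = ⌈92/32⌉ − ⌈69/32⌉ = 3 − 3 = 0
n=4: ⌈(5·23)/32⌉ − ⌈(4·23)/32⌉ = ⌈115/32⌉ − ⌈92/32⌉ = 4 − 3 = 1
n=5: ⌈(6·23)/32⌉ − ⌈(5·23)/32⌉ = ⌈138/32⌉ − ⌈115/32⌉ = 5 − 4 = 1
n=6: ⌈(7·23)/32⌉ − ⌈(6·23)/32⌉ = ⌈161/32⌉ − ⌈138/32⌉ = 6 − 5 = 1
n=7: ⌈(8·23)/32⌉ − ⌈(7·23)/32⌉ = ⌈184/32⌉ − ⌈161/32⌉ = 6 − 6 = 0
n=8: ⌈(9·23)/32⌉ − ⌈(8·23)/32⌉ = ⌈207/32⌉ − ⌈184/32⌉ = 7 − 6 = 1
n=9: ⌈(10·23)/32⌉ − ⌈(9·23)/32⌉ = ⌈230/32⌉ − ⌈207/32⌉ = 8 − 7 = 1
n=10: ⌈(11·23)/32⌉ − ⌈(10·23)/32⌉ = ⌈253/32⌉ − ⌈230/32⌉ = 8 − 8 = 0
n=11: ⌈(12·23)/32⌉ − ⌈(11·23)/32⌉ = ⌈276/32⌉ − ⌈253/32⌉ = 9 − 8 = 1
n=12: ⌈(13·23)/32⌉ − ⌈(12·23)/32⌉ = ⌈299/32⌉ − ⌈276/32⌉ = 10 − 9 = 1
n=13: ⌈(14·23)/32⌉ − ⌈(13·23)/32⌉ = ⌈322/32⌉ − ⌈299/32⌉ = 11 − 10 = 1
n=14: ⌈(15·23)/32⌉ − ⌈(14·23)/32⌉ = ⌈345/32⌉ − ⌈322/32⌉ = 11 − 11 = 0
n=15: ⌈(16·23)/32⌉ − ⌈(15·23)/32⌉ = ⌈368/32⌉ − ⌈345/32⌉ = 12 − 11 = 1
n=16: ⌈(17·23)/32⌉ − ⌈(16·23)/32⌉ = ⌈391/32⌉ − ⌈368/32⌉ = 13 − 12 = 1
n=17: ⌈(18·23)/32⌉ − ⌈(17·23)/32⌉ = ⌈414/32⌉ − ⌈391/32⌉ = 13 − 13 = 0
n=18: ⌈(19·23)/32⌉ − ⌈(18·23)/32⌉ = ⌈437/32⌉ − ⌈414/32⌉ = 14 − 13 = 1
n=19: ⌈(20·23)/32⌉ − ⌈(19·23)/32⌉ = ⌈460/32⌉ − ⌈437/32⌉ = 15 − 14 = 1
n=20: ⌈(21·23)/32⌉ − ⌈(20·23)/32⌉ = ⌈483/32⌉ − ⌈460/32⌉ = 16 − 15 = 1
n=21: ⌈(22·23)/32⌉ − ⌈(21·23)/32⌉ = ⌈506/32⌉ − ⌈483/32⌉ = 16 − 16 = 0
n=22: ⌈(23·23)/32⌉ − ⌈(22·23)/32⌉ = ⌈529/32⌉ − ⌈506/32⌉ = 17 − 16 = 1
n=23: ⌈(24·23)/32⌉ − ⌈(23·23)/32⌉ = ⌈552/32⌉ − ⌈529/32⌉ = 18 − 17 = 1
n=24: ⌈(25·23)/32⌉ − ⌈(24·23)/32⌉ = ⌈575/32⌉ − ⌈552/32⌉ = 18 − 18 = 0
n=25: ⌈(26·23)/32⌉ − ⌈(25·23)/32⌉ = ⌈598/32⌉ − ⌈575/32⌉ = 19 − 18 = 1
n=26: ⌈(27·23)/32⌉ − ⌈(26·23)/32⌉ = ⌈621/32⌉ − ⌈598/32⌉ = 20 − 19 = 1
n=27: ⌈(28·23)/32⌉ − ⌈(27·23)/32⌉ = ⌈644/32⌉ − ⌈621/32⌉ = 21 − 20 = 1
n=28: ⌈(29·23)/32⌉ − ⌈(28·23)/32⌉ = ⌈667/32⌉ − ⌈644/32⌉ = 21 − 21 = 0
n=29: ⌈(30·23)/32⌉ − ⌈(29·23)/32⌉ = ⌈690/32⌉ − ⌈667/32⌉ = 22 − 21 = 1
n=30: ⌈(31·23)/32⌉ − ⌈(30·23)/32⌉ = ⌈713/32⌉ − ⌈690/32⌉ = 23 − 22 = 1
n=31: ⌈(32·23)/32⌉ − ⌈(31·23)/32⌉ = ⌈736/32⌉ − ⌈713/32⌉ = 23 − 23 = 0
n=32: ⌈(33·23)/32⌉ − ⌈(32·23)/32⌉ = ⌈759/32⌉ − ⌈736/32⌉ = 24 − 23 = 1
n=33: ⌈(34·23)/32⌉ − ⌈(33·23)/32⌉ = ⌈782/32⌉ − ⌈759/32⌉ = 25 − 24 = 1
n=34: ⌈(35·23)/32⌉ − ⌈(34·23)/32⌉ = ⌈805/32⌉ − ⌈782/32⌉ = 26 − 25 = 1
n=35: ⌈(36·23)/32⌉ − ⌈(35·23)/32⌉ = ⌈828/32⌉ − ⌈805/32⌉ = 26 − 26 = 0
n=36: ⌈(37·23)/32⌉ − ⌈(36·23)/32⌉ = ⌈851/32⌉ − ⌈828/32⌉ = 27 − 26 = 1
n=37: ⌈(38·23)/32⌉ − ⌈(37·23)/32⌉ = ⌈874/32⌉ − ⌈851/32⌉ = 28 − 27 = 1
n=38: ⌈(39·23)/32⌉ − ⌈(38·23)/32⌉ = ⌈897/32⌉ − ⌈874/32⌉ = 29 − 28 = 1
n=39: ⌈(40·23)/32⌉ − ⌈(39·23)/32⌉ = ⌈920/32⌉ − ⌈897/32⌉ = 29 − 29 = 0
n=40: ⌈(41·23)/32⌉ − ⌈(40·23)/32⌉ = ⌈943/32⌉ − ⌈920/32⌉ = 30 − 29 = 1
n=41: ⌈(42·23)/32⌉ − ⌈(41·23)/32⌉ = ⌈966/32⌉ − ⌈943/32⌉ = 31 − 30 = 1
n=42: ⌈(43·23)/32⌉ − ⌈(42·23)/32⌉ = ⌈989/32⌉ − ⌈966/32⌉ = 31 − 31 = 0
n=43: ⌈(44·23)/32⌉ − ⌈(43·23)/32⌉ = ⌈1012/32⌉ − ⌈989/32⌉ = 32 − 31 = 1
n=44: ⌈(45·23)/32⌉ − ⌈(44·23)/32⌉ = ⌈1035/32⌉ − ⌈1012/32⌉ = 33 − 32 = 1
n=45: ⌈(46·23)/32⌉ − ⌈(45·23)/32⌉ = ⌈1058/32⌉ − ⌈1035/32⌉ = 34 − 33 = 1
n=46: ⌈(47·23)/32⌉ − ⌈(46·23)/32⌉ = ⌈1081/32⌉ − ⌈1058/32⌉ = 34 − 34 = 0
n=47: ⌈(48·23)/32⌉ − ⌈(47·23)/32⌉ = ⌈1104/32⌉ − ⌈1081/32⌉ = 35 − 34 = 1
n=48: ⌈(49·23)/32⌉ − ⌈(48·23)/32⌉ = ⌈1127/32⌉ − ⌈1104/32⌉ = 36 − 35 = 1
n=49: ⌈(50·23)/32⌉ − ⌈(49·23)/32⌉ = ⌈1150/32⌉ − ⌈1127/32⌉ = 36 − 36 = 0
n=50: ⌈(51·23)/32⌉ − ⌈(50·23)/32⌉ = ⌈1173/32⌉ − ⌈1150/32⌉ = 37 − 36 = 1
n=51: ⌈(52·23)/32⌉ − ⌈(51·23)/32⌉ = ⌈1196/32⌉ − ⌈1173/32⌉ = 38 − 37 = 1


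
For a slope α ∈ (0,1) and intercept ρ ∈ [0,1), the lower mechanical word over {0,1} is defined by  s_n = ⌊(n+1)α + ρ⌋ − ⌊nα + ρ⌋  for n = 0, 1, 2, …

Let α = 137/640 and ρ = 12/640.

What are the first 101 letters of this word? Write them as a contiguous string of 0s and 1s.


00001000010001000010000100010000100001000100001000010001000010000100010000100001000100001000010000100

n=0: ⌊(1·137+12)/640⌋ − ⌊(0·137+12)/640⌋ = ⌊149/640⌋ − ⌊12/640⌋ = 0 − 0 = 0
n=1: ⌊(2·137+12)/640⌋ − ⌊(1·137+12)/640⌋ = ⌊286/640⌋ − ⌊149/640⌋ = 0 − 0 = 0
n=2: ⌊(3·137+12)/640⌋ − ⌊(2·137+12)/640⌋ = ⌊423/640⌋ − ⌊286/640⌋ = 0 − 0 = 0
n=3: ⌊(4·137+12)/640⌋ − ⌊(3·137+12)/640⌋ = ⌊560/640⌋ − ⌊423/640⌋ = 0 − 0 = 0
n=4: ⌊(5·137+12)/640⌋ − ⌊(4·137+12)/640⌋ = ⌊697/640⌋ − ⌊560/640⌋ = 1 − 0 = 1
n=5: ⌊(6·137+12)/640⌋ − ⌊(5·137+12)/640⌋ = ⌊834/640⌋ − ⌊697/640⌋ = 1 − 1 = 0
n=6: ⌊(7·137+12)/640⌋ − ⌊(6·137+12)/640⌋ = ⌊971/640⌋ − ⌊834/640⌋ = 1 − 1 = 0
n=7: ⌊(8·137+12)/640⌋ − ⌊(7·137+12)/640⌋ = ⌊1108/640⌋ − ⌊971/640⌋ = 1 − 1 = 0
n=8: ⌊(9·137+12)/640⌋ − ⌊(8·137+12)/640⌋ = ⌊1245/640⌋ − ⌊1108/640⌋ = 1 − 1 = 0
n=9: ⌊(10·137+12)/640⌋ − ⌊(9·137+12)/640⌋ = ⌊1382/640⌋ − ⌊1245/640⌋ = 2 − 1 = 1
n=10: ⌊(11·137+12)/640⌋ − ⌊(10·137+12)/640⌋ = ⌊1519/640⌋ − ⌊1382/640⌋ = 2 − 2 = 0
n=11: ⌊(12·137+12)/640⌋ − ⌊(11·137+12)/640⌋ = ⌊1656/640⌋ − ⌊1519/640⌋ = 2 − 2 = 0
n=12: ⌊(13·137+12)/640⌋ − ⌊(12·137+12)/640⌋ = ⌊1793/640⌋ − ⌊1656/640⌋ = 2 − 2 = 0
n=13: ⌊(14·137+12)/640⌋ − ⌊(13·137+12)/640⌋ = ⌊1930/640⌋ − ⌊1793/640⌋ = 3 − 2 = 1
n=14: ⌊(15·137+12)/640⌋ − ⌊(14·137+12)/640⌋ = ⌊2067/640⌋ − ⌊1930/640⌋ = 3 − 3 = 0
n=15: ⌊(16·137+12)/640⌋ − ⌊(15·137+12)/640⌋ = ⌊2204/640⌋ − ⌊2067/640⌋ = 3 − 3 = 0
n=16: ⌊(17·137+12)/640⌋ − ⌊(16·137+12)/640⌋ = ⌊2341/640⌋ − ⌊2204/640⌋ = 3 − 3 = 0
n=17: ⌊(18·137+12)/640⌋ − ⌊(17·137+12)/640⌋ = ⌊2478/640⌋ − ⌊2341/640⌋ = 3 − 3 = 0
n=18: ⌊(19·137+12)/640⌋ − ⌊(18·137+12)/640⌋ = ⌊2615/640⌋ − ⌊2478/640⌋ = 4 − 3 = 1
n=19: ⌊(20·137+12)/640⌋ − ⌊(19·137+12)/640⌋ = ⌊2752/640⌋ − ⌊2615/640⌋ = 4 − 4 = 0
n=20: ⌊(21·137+12)/640⌋ − ⌊(20·137+12)/640⌋ = ⌊2889/640⌋ − ⌊2752/640⌋ = 4 − 4 = 0
n=21: ⌊(22·137+12)/640⌋ − ⌊(21·137+12)/640⌋ = ⌊3026/640⌋ − ⌊2889/640⌋ = 4 − 4 = 0
n=22: ⌊(23·137+12)/640⌋ − ⌊(22·137+12)/640⌋ = ⌊3163/640⌋ − ⌊3026/640⌋ = 4 − 4 = 0
n=23: ⌊(24·137+12)/640⌋ − ⌊(23·137+12)/640⌋ = ⌊3300/640⌋ − ⌊3163/640⌋ = 5 − 4 = 1
n=24: ⌊(25·137+12)/640⌋ − ⌊(24·137+12)/640⌋ = ⌊3437/640⌋ − ⌊3300/640⌋ = 5 − 5 = 0
n=25: ⌊(26·137+12)/640⌋ − ⌊(25·137+12)/640⌋ = ⌊3574/640⌋ − ⌊3437/640⌋ = 5 − 5 = 0
n=26: ⌊(27·137+12)/640⌋ − ⌊(26·137+12)/640⌋ = ⌊3711/640⌋ − ⌊3574/640⌋ = 5 − 5 = 0
n=27: ⌊(28·137+12)/640⌋ − ⌊(27·137+12)/640⌋ = ⌊3848/640⌋ − ⌊3711/640⌋ = 6 − 5 = 1
n=28: ⌊(29·137+12)/640⌋ − ⌊(28·137+12)/640⌋ = ⌊3985/640⌋ − ⌊3848/640⌋ = 6 − 6 = 0
n=29: ⌊(30·137+12)/640⌋ − ⌊(29·137+12)/640⌋ = ⌊4122/640⌋ − ⌊3985/640⌋ = 6 − 6 = 0
n=30: ⌊(31·137+12)/640⌋ − ⌊(30·137+12)/640⌋ = ⌊4259/640⌋ − ⌊4122/640⌋ = 6 − 6 = 0
n=31: ⌊(32·137+12)/640⌋ − ⌊(31·137+12)/640⌋ = ⌊4396/640⌋ − ⌊4259/640⌋ = 6 − 6 = 0
n=32: ⌊(33·137+12)/640⌋ − ⌊(32·137+12)/640⌋ = ⌊4533/640⌋ − ⌊4396/640⌋ = 7 − 6 = 1
n=33: ⌊(34·137+12)/640⌋ − ⌊(33·137+12)/640⌋ = ⌊4670/640⌋ − ⌊4533/640⌋ = 7 − 7 = 0
n=34: ⌊(35·137+12)/640⌋ − ⌊(34·137+12)/640⌋ = ⌊4807/640⌋ − ⌊4670/640⌋ = 7 − 7 = 0
n=35: ⌊(36·137+12)/640⌋ − ⌊(35·137+12)/640⌋ = ⌊4944/640⌋ − ⌊4807/640⌋ = 7 − 7 = 0
n=36: ⌊(37·137+12)/640⌋ − ⌊(36·137+12)/640⌋ = ⌊5081/640⌋ − ⌊4944/640⌋ = 7 − 7 = 0
n=37: ⌊(38·137+12)/640⌋ − ⌊(37·137+12)/640⌋ = ⌊5218/640⌋ − ⌊5081/640⌋ = 8 − 7 = 1
n=38: ⌊(39·137+12)/640⌋ − ⌊(38·137+12)/640⌋ = ⌊5355/640⌋ − ⌊5218/640⌋ = 8 − 8 = 0
n=39: ⌊(40·137+12)/640⌋ − ⌊(39·137+12)/640⌋ = ⌊5492/640⌋ − ⌊5355/640⌋ = 8 − 8 = 0
n=40: ⌊(41·137+12)/640⌋ − ⌊(40·137+12)/640⌋ = ⌊5629/640⌋ − ⌊5492/640⌋ = 8 − 8 = 0
n=41: ⌊(42·137+12)/640⌋ − ⌊(41·137+12)/640⌋ = ⌊5766/640⌋ − ⌊5629/640⌋ = 9 − 8 = 1
n=42: ⌊(43·137+12)/640⌋ − ⌊(42·137+12)/640⌋ = ⌊5903/640⌋ − ⌊5766/640⌋ = 9 − 9 = 0
n=43: ⌊(44·137+12)/640⌋ − ⌊(43·137+12)/640⌋ = ⌊6040/640⌋ − ⌊5903/640⌋ = 9 − 9 = 0
n=44: ⌊(45·137+12)/640⌋ − ⌊(44·137+12)/640⌋ = ⌊6177/640⌋ − ⌊6040/640⌋ = 9 − 9 = 0
n=45: ⌊(46·137+12)/640⌋ − ⌊(45·137+12)/640⌋ = ⌊6314/640⌋ − ⌊6177/640⌋ = 9 − 9 = 0
n=46: ⌊(47·137+12)/640⌋ − ⌊(46·137+12)/640⌋ = ⌊6451/640⌋ − ⌊6314/640⌋ = 10 − 9 = 1
n=47: ⌊(48·137+12)/640⌋ − ⌊(47·137+12)/640⌋ = ⌊6588/640⌋ − ⌊6451/640⌋ = 10 − 10 = 0
n=48: ⌊(49·137+12)/640⌋ − ⌊(48·137+12)/640⌋ = ⌊6725/640⌋ − ⌊6588/640⌋ = 10 − 10 = 0
n=49: ⌊(50·137+12)/640⌋ − ⌊(49·137+12)/640⌋ = ⌊6862/640⌋ − ⌊6725/640⌋ = 10 − 10 = 0
n=50: ⌊(51·137+12)/640⌋ − ⌊(50·137+12)/640⌋ = ⌊6999/640⌋ − ⌊6862/640⌋ = 10 − 10 = 0
n=51: ⌊(52·137+12)/640⌋ − ⌊(51·137+12)/640⌋ = ⌊7136/640⌋ − ⌊6999/640⌋ = 11 − 10 = 1
n=52: ⌊(53·137+12)/640⌋ − ⌊(52·137+12)/640⌋ = ⌊7273/640⌋ − ⌊7136/640⌋ = 11 − 11 = 0
n=53: ⌊(54·137+12)/640⌋ − ⌊(53·137+12)/640⌋ = ⌊7410/640⌋ − ⌊7273/640⌋ = 11 − 11 = 0
n=54: ⌊(55·137+12)/640⌋ − ⌊(54·137+12)/640⌋ = ⌊7547/640⌋ − ⌊7410/640⌋ = 11 − 11 = 0
n=55: ⌊(56·137+12)/640⌋ − ⌊(55·137+12)/640⌋ = ⌊7684/640⌋ − ⌊7547/640⌋ = 12 − 11 = 1
n=56: ⌊(57·137+12)/640⌋ − ⌊(56·137+12)/640⌋ = ⌊7821/640⌋ − ⌊7684/640⌋ = 12 − 12 = 0
n=57: ⌊(58·137+12)/640⌋ − ⌊(57·137+12)/640⌋ = ⌊7958/640⌋ − ⌊7821/640⌋ = 12 − 12 = 0
n=58: ⌊(59·137+12)/640⌋ − ⌊(58·137+12)/640⌋ = ⌊8095/640⌋ − ⌊7958/640⌋ = 12 − 12 = 0
n=59: ⌊(60·137+12)/640⌋ − ⌊(59·137+12)/640⌋ = ⌊8232/640⌋ − ⌊8095/640⌋ = 12 − 12 = 0
n=60: ⌊(61·137+12)/640⌋ − ⌊(60·137+12)/640⌋ = ⌊8369/640⌋ − ⌊8232/640⌋ = 13 − 12 = 1
n=61: ⌊(62·137+12)/640⌋ − ⌊(61·137+12)/640⌋ = ⌊8506/640⌋ − ⌊8369/640⌋ = 13 − 13 = 0
n=62: ⌊(63·137+12)/640⌋ − ⌊(62·137+12)/640⌋ = ⌊8643/640⌋ − ⌊8506/640⌋ = 13 − 13 = 0
n=63: ⌊(64·137+12)/640⌋ − ⌊(63·137+12)/640⌋ = ⌊8780/640⌋ − ⌊8643/640⌋ = 13 − 13 = 0
n=64: ⌊(65·137+12)/640⌋ − ⌊(64·137+12)/640⌋ = ⌊8917/640⌋ − ⌊8780/640⌋ = 13 − 13 = 0
n=65: ⌊(66·137+12)/640⌋ − ⌊(65·137+12)/640⌋ = ⌊9054/640⌋ − ⌊8917/640⌋ = 14 − 13 = 1
n=66: ⌊(67·137+12)/640⌋ − ⌊(66·137+12)/640⌋ = ⌊9191/640⌋ − ⌊9054/640⌋ = 14 − 14 = 0
n=67: ⌊(68·137+12)/640⌋ − ⌊(67·137+12)/640⌋ = ⌊9328/640⌋ − ⌊9191/640⌋ = 14 − 14 = 0
n=68: ⌊(69·137+12)/640⌋ − ⌊(68·137+12)/640⌋ = ⌊9465/640⌋ − ⌊9328/640⌋ = 14 − 14 = 0
n=69: ⌊(70·137+12)/640⌋ − ⌊(69·137+12)/640⌋ = ⌊9602/640⌋ − ⌊9465/640⌋ = 15 − 14 = 1
n=70: ⌊(71·137+12)/640⌋ − ⌊(70·137+12)/640⌋ = ⌊9739/640⌋ − ⌊9602/640⌋ = 15 − 15 = 0
n=71: ⌊(72·137+12)/640⌋ − ⌊(71·137+12)/640⌋ = ⌊9876/640⌋ − ⌊9739/640⌋ = 15 − 15 = 0
n=72: ⌊(73·137+12)/640⌋ − ⌊(72·137+12)/640⌋ = ⌊10013/640⌋ − ⌊9876/640⌋ = 15 − 15 = 0
n=73: ⌊(74·137+12)/640⌋ − ⌊(73·137+12)/640⌋ = ⌊10150/640⌋ − ⌊10013/640⌋ = 15 − 15 = 0
n=74: ⌊(75·137+12)/640⌋ − ⌊(74·137+12)/640⌋ = ⌊10287/640⌋ − ⌊10150/640⌋ = 16 − 15 = 1
n=75: ⌊(76·137+12)/640⌋ − ⌊(75·137+12)/640⌋ = ⌊10424/640⌋ − ⌊10287/640⌋ = 16 − 16 = 0
n=76: ⌊(77·137+12)/640⌋ − ⌊(76·137+12)/640⌋ = ⌊10561/640⌋ − ⌊10424/640⌋ = 16 − 16 = 0
n=77: ⌊(78·137+12)/640⌋ − ⌊(77·137+12)/640⌋ = ⌊10698/640⌋ − ⌊10561/640⌋ = 16 − 16 = 0
n=78: ⌊(79·137+12)/640⌋ − ⌊(78·137+12)/640⌋ = ⌊10835/640⌋ − ⌊10698/640⌋ = 16 − 16 = 0
n=79: ⌊(80·137+12)/640⌋ − ⌊(79·137+12)/640⌋ = ⌊10972/640⌋ − ⌊10835/640⌋ = 17 − 16 = 1
n=80: ⌊(81·137+12)/640⌋ − ⌊(80·137+12)/640⌋ = ⌊11109/640⌋ − ⌊10972/640⌋ = 17 − 17 = 0
n=81: ⌊(82·137+12)/640⌋ − ⌊(81·137+12)/640⌋ = ⌊11246/640⌋ − ⌊11109/640⌋ = 17 − 17 = 0
n=82: ⌊(83·137+12)/640⌋ − ⌊(82·137+12)/640⌋ = ⌊11383/640⌋ − ⌊11246/640⌋ = 17 − 17 = 0
n=83: ⌊(84·137+12)/640⌋ − ⌊(83·137+12)/640⌋ = ⌊11520/640⌋ − ⌊11383/640⌋ = 18 − 17 = 1
n=84: ⌊(85·137+12)/640⌋ − ⌊(84·137+12)/640⌋ = ⌊11657/640⌋ − ⌊11520/640⌋ = 18 − 18 = 0
n=85: ⌊(86·137+12)/640⌋ − ⌊(85·137+12)/640⌋ = ⌊11794/640⌋ − ⌊11657/640⌋ = 18 − 18 = 0
n=86: ⌊(87·137+12)/640⌋ − ⌊(86·137+12)/640⌋ = ⌊11931/640⌋ − ⌊11794/640⌋ = 18 − 18 = 0
n=87: ⌊(88·137+12)/640⌋ − ⌊(87·137+12)/640⌋ = ⌊12068/640⌋ − ⌊11931/640⌋ = 18 − 18 = 0
n=88: ⌊(89·137+12)/640⌋ − ⌊(88·137+12)/640⌋ = ⌊12205/640⌋ − ⌊12068/640⌋ = 19 − 18 = 1
n=89: ⌊(90·137+12)/640⌋ − ⌊(89·137+12)/640⌋ = ⌊12342/640⌋ − ⌊12205/640⌋ = 19 − 19 = 0
n=90: ⌊(91·137+12)/640⌋ − ⌊(90·137+12)/640⌋ = ⌊12479/640⌋ − ⌊12342/640⌋ = 19 − 19 = 0
n=91: ⌊(92·137+12)/640⌋ − ⌊(91·137+12)/640⌋ = ⌊12616/640⌋ − ⌊12479/640⌋ = 19 − 19 = 0
n=92: ⌊(93·137+12)/640⌋ − ⌊(92·137+12)/640⌋ = ⌊12753/640⌋ − ⌊12616/640⌋ = 19 − 19 = 0
n=93: ⌊(94·137+12)/640⌋ − ⌊(93·137+12)/640⌋ = ⌊12890/640⌋ − ⌊12753/640⌋ = 20 − 19 = 1
n=94: ⌊(95·137+12)/640⌋ − ⌊(94·137+12)/640⌋ = ⌊13027/640⌋ − ⌊12890/640⌋ = 20 − 20 = 0
n=95: ⌊(96·137+12)/640⌋ − ⌊(95·137+12)/640⌋ = ⌊13164/640⌋ − ⌊13027/640⌋ = 20 − 20 = 0
n=96: ⌊(97·137+12)/640⌋ − ⌊(96·137+12)/640⌋ = ⌊13301/640⌋ − ⌊13164/640⌋ = 20 − 20 = 0
n=97: ⌊(98·137+12)/640⌋ − ⌊(97·137+12)/640⌋ = ⌊13438/640⌋ − ⌊13301/640⌋ = 20 − 20 = 0
n=98: ⌊(99·137+12)/640⌋ − ⌊(98·137+12)/640⌋ = ⌊13575/640⌋ − ⌊13438/640⌋ = 21 − 20 = 1
n=99: ⌊(100·137+12)/640⌋ − ⌊(99·137+12)/640⌋ = ⌊13712/640⌋ − ⌊13575/640⌋ = 21 − 21 = 0
n=100: ⌊(101·137+12)/640⌋ − ⌊(100·137+12)/640⌋ = ⌊13849/640⌋ − ⌊13712/640⌋ = 21 − 21 = 0


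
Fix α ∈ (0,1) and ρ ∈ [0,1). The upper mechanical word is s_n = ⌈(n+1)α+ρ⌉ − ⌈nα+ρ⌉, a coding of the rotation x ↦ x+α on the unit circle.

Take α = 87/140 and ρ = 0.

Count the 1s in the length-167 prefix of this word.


#1s = Σ_{n=0}^{166} s_n = Σ_{n=0}^{166} (⌈(n+1)α+ρ⌉ − ⌈nα+ρ⌉)
the sum telescopes: every ⌈nα+ρ⌉ with 0 < n < 167 appears once with + and once with −, leaving ⌈167α+ρ⌉ − ⌈0·α+ρ⌉
167α + ρ = (167·87) / 140 = 14529/140
ρ = 0/140
⌈14529/140⌉ = 104,  ⌈0/140⌉ = 0
#1s = 104 − 0 = 104

104


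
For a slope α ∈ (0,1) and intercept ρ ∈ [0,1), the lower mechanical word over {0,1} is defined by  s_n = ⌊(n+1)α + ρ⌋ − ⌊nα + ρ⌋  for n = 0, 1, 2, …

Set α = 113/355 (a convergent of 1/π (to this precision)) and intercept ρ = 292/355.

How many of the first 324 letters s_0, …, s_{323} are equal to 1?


#1s = Σ_{n=0}^{323} s_n = Σ_{n=0}^{323} (⌊(n+1)α+ρ⌋ − ⌊nα+ρ⌋)
the sum telescopes: every ⌊nα+ρ⌋ with 0 < n < 324 appears once with + and once with −, leaving ⌊324α+ρ⌋ − ⌊0·α+ρ⌋
324α + ρ = (324·113 + 292) / 355 = 36904/355
ρ = 292/355
⌊36904/355⌋ = 103,  ⌊292/355⌋ = 0
#1s = 103 − 0 = 103

103


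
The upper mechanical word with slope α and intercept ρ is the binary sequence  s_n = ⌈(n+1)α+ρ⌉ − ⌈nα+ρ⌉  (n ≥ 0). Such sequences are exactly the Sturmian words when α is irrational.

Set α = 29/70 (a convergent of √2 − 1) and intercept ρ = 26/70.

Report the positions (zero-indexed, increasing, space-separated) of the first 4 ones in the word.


n=0: ⌈55/70⌉−⌈26/70⌉ = 1−1 = 0
n=1: ⌈84/70⌉−⌈55/70⌉ = 2−1 = 1  ← one
n=2: ⌈113/70⌉−⌈84/70⌉ = 2−2 = 0
n=3: ⌈142/70⌉−⌈113/70⌉ = 3−2 = 1  ← one
n=4: ⌈171/70⌉−⌈142/70⌉ = 3−3 = 0
n=5: ⌈200/70⌉−⌈171/70⌉ = 3−3 = 0
n=6: ⌈229/70⌉−⌈200/70⌉ = 4−3 = 1  ← one
n=7: ⌈258/70⌉−⌈229/70⌉ = 4−4 = 0
n=8: ⌈287/70⌉−⌈258/70⌉ = 5−4 = 1  ← one
positions of the first 4 ones: 1 3 6 8

1 3 6 8


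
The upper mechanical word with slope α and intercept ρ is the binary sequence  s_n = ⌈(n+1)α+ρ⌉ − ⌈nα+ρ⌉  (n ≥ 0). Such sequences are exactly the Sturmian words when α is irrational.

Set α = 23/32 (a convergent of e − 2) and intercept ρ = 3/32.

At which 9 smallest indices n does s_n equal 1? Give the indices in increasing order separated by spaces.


1 2 4 5 6 8 9 11 12

n=0: ⌈26/32⌉−⌈3/32⌉ = 1−1 = 0
n=1: ⌈49/32⌉−⌈26/32⌉ = 2−1 = 1  ← one
n=2: ⌈72/32⌉−⌈49/32⌉ = 3−2 = 1  ← one
n=3: ⌈95/32⌉−⌈72/32⌉ = 3−3 = 0
n=4: ⌈118/32⌉−⌈95/32⌉ = 4−3 = 1  ← one
n=5: ⌈141/32⌉−⌈118/32⌉ = 5−4 = 1  ← one
n=6: ⌈164/32⌉−⌈141/32⌉ = 6−5 = 1  ← one
n=7: ⌈187/32⌉−⌈164/32⌉ = 6−6 = 0
n=8: ⌈210/32⌉−⌈187/32⌉ = 7−6 = 1  ← one
n=9: ⌈233/32⌉−⌈210/32⌉ = 8−7 = 1  ← one
n=10: ⌈256/32⌉−⌈233/32⌉ = 8−8 = 0
n=11: ⌈279/32⌉−⌈256/32⌉ = 9−8 = 1  ← one
n=12: ⌈302/32⌉−⌈279/32⌉ = 10−9 = 1  ← one
positions of the first 9 ones: 1 2 4 5 6 8 9 11 12


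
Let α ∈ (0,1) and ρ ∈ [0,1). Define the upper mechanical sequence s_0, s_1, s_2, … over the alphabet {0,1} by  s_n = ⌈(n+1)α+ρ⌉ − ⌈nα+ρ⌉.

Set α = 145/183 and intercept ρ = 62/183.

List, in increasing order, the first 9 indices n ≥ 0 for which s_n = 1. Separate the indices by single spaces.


n=0: ⌈207/183⌉−⌈62/183⌉ = 2−1 = 1  ← one
n=1: ⌈352/183⌉−⌈207/183⌉ = 2−2 = 0
n=2: ⌈497/183⌉−⌈352/183⌉ = 3−2 = 1  ← one
n=3: ⌈642/183⌉−⌈497/183⌉ = 4−3 = 1  ← one
n=4: ⌈787/183⌉−⌈642/183⌉ = 5−4 = 1  ← one
n=5: ⌈932/183⌉−⌈787/183⌉ = 6−5 = 1  ← one
n=6: ⌈1077/183⌉−⌈932/183⌉ = 6−6 = 0
n=7: ⌈1222/183⌉−⌈1077/183⌉ = 7−6 = 1  ← one
n=8: ⌈1367/183⌉−⌈1222/183⌉ = 8−7 = 1  ← one
n=9: ⌈1512/183⌉−⌈1367/183⌉ = 9−8 = 1  ← one
n=10: ⌈1657/183⌉−⌈1512/183⌉ = 10−9 = 1  ← one
positions of the first 9 ones: 0 2 3 4 5 7 8 9 10

0 2 3 4 5 7 8 9 10


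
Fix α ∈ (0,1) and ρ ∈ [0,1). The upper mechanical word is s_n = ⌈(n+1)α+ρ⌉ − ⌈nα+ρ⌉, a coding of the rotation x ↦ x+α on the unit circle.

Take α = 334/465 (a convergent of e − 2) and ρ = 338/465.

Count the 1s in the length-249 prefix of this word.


179

#1s = Σ_{n=0}^{248} s_n = Σ_{n=0}^{248} (⌈(n+1)α+ρ⌉ − ⌈nα+ρ⌉)
the sum telescopes: every ⌈nα+ρ⌉ with 0 < n < 249 appears once with + and once with −, leaving ⌈249α+ρ⌉ − ⌈0·α+ρ⌉
249α + ρ = (249·334 + 338) / 465 = 83504/465
ρ = 338/465
⌈83504/465⌉ = 180,  ⌈338/465⌉ = 1
#1s = 180 − 1 = 179


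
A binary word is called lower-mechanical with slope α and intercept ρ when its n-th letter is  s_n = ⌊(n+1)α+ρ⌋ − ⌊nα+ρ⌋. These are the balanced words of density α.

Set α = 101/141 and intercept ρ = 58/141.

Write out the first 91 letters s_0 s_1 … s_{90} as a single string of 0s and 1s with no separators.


n=0: ⌊(1·101+58)/141⌋ − ⌊(0·101+58)/141⌋ = ⌊159/141⌋ − ⌊58/141⌋ = 1 − 0 = 1
n=1: ⌊(2·101+58)/141⌋ − ⌊(1·101+58)/141⌋ = ⌊260/141⌋ − ⌊159/141⌋ = 1 − 1 = 0
n=2: ⌊(3·101+58)/141⌋ − ⌊(2·101+58)/141⌋ = ⌊361/141⌋ − ⌊260/141⌋ = 2 − 1 = 1
n=3: ⌊(4·101+58)/141⌋ − ⌊(3·101+58)/141⌋ = ⌊462/141⌋ − ⌊361/141⌋ = 3 − 2 = 1
n=4: ⌊(5·101+58)/141⌋ − ⌊(4·101+58)/141⌋ = ⌊563/141⌋ − ⌊462/141⌋ = 3 − 3 = 0
n=5: ⌊(6·101+58)/141⌋ − ⌊(5·101+58)/141⌋ = ⌊664/141⌋ − ⌊563/141⌋ = 4 − 3 = 1
n=6: ⌊(7·101+58)/141⌋ − ⌊(6·101+58)/141⌋ = ⌊765/141⌋ − ⌊664/141⌋ = 5 − 4 = 1
n=7: ⌊(8·101+58)/141⌋ − ⌊(7·101+58)/141⌋ = ⌊866/141⌋ − ⌊765/141⌋ = 6 − 5 = 1
n=8: ⌊(9·101+58)/141⌋ − ⌊(8·101+58)/141⌋ = ⌊967/141⌋ − ⌊866/141⌋ = 6 − 6 = 0
n=9: ⌊(10·101+58)/141⌋ − ⌊(9·101+58)/141⌋ = ⌊1068/141⌋ − ⌊967/141⌋ = 7 − 6 = 1
n=10: ⌊(11·101+58)/141⌋ − ⌊(10·101+58)/141⌋ = ⌊1169/141⌋ − ⌊1068/141⌋ = 8 − 7 = 1
n=11: ⌊(12·101+58)/141⌋ − ⌊(11·101+58)/141⌋ = ⌊1270/141⌋ − ⌊1169/141⌋ = 9 − 8 = 1
n=12: ⌊(13·101+58)/141⌋ − ⌊(12·101+58)/141⌋ = ⌊1371/141⌋ − ⌊1270/141⌋ = 9 − 9 = 0
n=13: ⌊(14·101+58)/141⌋ − ⌊(13·101+58)/141⌋ = ⌊1472/141⌋ − ⌊1371/141⌋ = 10 − 9 = 1
n=14: ⌊(15·101+58)/141⌋ − ⌊(14·101+58)/141⌋ = ⌊1573/141⌋ − ⌊1472/141⌋ = 11 − 10 = 1
n=15: ⌊(16·101+58)/141⌋ − ⌊(15·101+58)/141⌋ = ⌊1674/141⌋ − ⌊1573/141⌋ = 11 − 11 = 0
n=16: ⌊(17·101+58)/141⌋ − ⌊(16·101+58)/141⌋ = ⌊1775/141⌋ − ⌊1674/141⌋ = 12 − 11 = 1
n=17: ⌊(18·101+58)/141⌋ − ⌊(17·101+58)/141⌋ = ⌊1876/141⌋ − ⌊1775/141⌋ = 13 − 12 = 1
n=18: ⌊(19·101+58)/141⌋ − ⌊(18·101+58)/141⌋ = ⌊1977/141⌋ − ⌊1876/141⌋ = 14 − 13 = 1
n=19: ⌊(20·101+58)/141⌋ − ⌊(19·101+58)/141⌋ = ⌊2078/141⌋ − ⌊1977/141⌋ = 14 − 14 = 0
n=20: ⌊(21·101+58)/141⌋ − ⌊(20·101+58)/141⌋ = ⌊2179/141⌋ − ⌊2078/141⌋ = 15 − 14 = 1
n=21: ⌊(22·101+58)/141⌋ − ⌊(21·101+58)/141⌋ = ⌊2280/141⌋ − ⌊2179/141⌋ = 16 − 15 = 1
n=22: ⌊(23·101+58)/141⌋ − ⌊(22·101+58)/141⌋ = ⌊2381/141⌋ − ⌊2280/141⌋ = 16 − 16 = 0
n=23: ⌊(24·101+58)/141⌋ − ⌊(23·101+58)/141⌋ = ⌊2482/141⌋ − ⌊2381/141⌋ = 17 − 16 = 1
n=24: ⌊(25·101+58)/141⌋ − ⌊(24·101+58)/141⌋ = ⌊2583/141⌋ − ⌊2482/141⌋ = 18 − 17 = 1
n=25: ⌊(26·101+58)/141⌋ − ⌊(25·101+58)/141⌋ = ⌊2684/141⌋ − ⌊2583/141⌋ = 19 − 18 = 1
n=26: ⌊(27·101+58)/141⌋ − ⌊(26·101+58)/141⌋ = ⌊2785/141⌋ − ⌊2684/141⌋ = 19 − 19 = 0
n=27: ⌊(28·101+58)/141⌋ − ⌊(27·101+58)/141⌋ = ⌊2886/141⌋ − ⌊2785/141⌋ = 20 − 19 = 1
n=28: ⌊(29·101+58)/141⌋ − ⌊(28·101+58)/141⌋ = ⌊2987/141⌋ − ⌊2886/141⌋ = 21 − 20 = 1
n=29: ⌊(30·101+58)/141⌋ − ⌊(29·101+58)/141⌋ = ⌊3088/141⌋ − ⌊2987/141⌋ = 21 − 21 = 0
n=30: ⌊(31·101+58)/141⌋ − ⌊(30·101+58)/141⌋ = ⌊3189/141⌋ − ⌊3088/141⌋ = 22 − 21 = 1
n=31: ⌊(32·101+58)/141⌋ − ⌊(31·101+58)/141⌋ = ⌊3290/141⌋ − ⌊3189/141⌋ = 23 − 22 = 1
n=32: ⌊(33·101+58)/141⌋ − ⌊(32·101+58)/141⌋ = ⌊3391/141⌋ − ⌊3290/141⌋ = 24 − 23 = 1
n=33: ⌊(34·101+58)/141⌋ − ⌊(33·101+58)/141⌋ = ⌊3492/141⌋ − ⌊3391/141⌋ = 24 − 24 = 0
n=34: ⌊(35·101+58)/141⌋ − ⌊(34·101+58)/141⌋ = ⌊3593/141⌋ − ⌊3492/141⌋ = 25 − 24 = 1
n=35: ⌊(36·101+58)/141⌋ − ⌊(35·101+58)/141⌋ = ⌊3694/141⌋ − ⌊3593/141⌋ = 26 − 25 = 1
n=36: ⌊(37·101+58)/141⌋ − ⌊(36·101+58)/141⌋ = ⌊3795/141⌋ − ⌊3694/141⌋ = 26 − 26 = 0
n=37: ⌊(38·101+58)/141⌋ − ⌊(37·101+58)/141⌋ = ⌊3896/141⌋ − ⌊3795/141⌋ = 27 − 26 = 1
n=38: ⌊(39·101+58)/141⌋ − ⌊(38·101+58)/141⌋ = ⌊3997/141⌋ − ⌊3896/141⌋ = 28 − 27 = 1
n=39: ⌊(40·101+58)/141⌋ − ⌊(39·101+58)/141⌋ = ⌊4098/141⌋ − ⌊3997/141⌋ = 29 − 28 = 1
n=40: ⌊(41·101+58)/141⌋ − ⌊(40·101+58)/141⌋ = ⌊4199/141⌋ − ⌊4098/141⌋ = 29 − 29 = 0
n=41: ⌊(42·101+58)/141⌋ − ⌊(41·101+58)/141⌋ = ⌊4300/141⌋ − ⌊4199/141⌋ = 30 − 29 = 1
n=42: ⌊(43·101+58)/141⌋ − ⌊(42·101+58)/141⌋ = ⌊4401/141⌋ − ⌊4300/141⌋ = 31 − 30 = 1
n=43: ⌊(44·101+58)/141⌋ − ⌊(43·101+58)/141⌋ = ⌊4502/141⌋ − ⌊4401/141⌋ = 31 − 31 = 0
n=44: ⌊(45·101+58)/141⌋ − ⌊(44·101+58)/141⌋ = ⌊4603/141⌋ − ⌊4502/141⌋ = 32 − 31 = 1
n=45: ⌊(46·101+58)/141⌋ − ⌊(45·101+58)/141⌋ = ⌊4704/141⌋ − ⌊4603/141⌋ = 33 − 32 = 1
n=46: ⌊(47·101+58)/141⌋ − ⌊(46·101+58)/141⌋ = ⌊4805/141⌋ − ⌊4704/141⌋ = 34 − 33 = 1
n=47: ⌊(48·101+58)/141⌋ − ⌊(47·101+58)/141⌋ = ⌊4906/141⌋ − ⌊4805/141⌋ = 34 − 34 = 0
n=48: ⌊(49·101+58)/141⌋ − ⌊(48·101+58)/141⌋ = ⌊5007/141⌋ − ⌊4906/141⌋ = 35 − 34 = 1
n=49: ⌊(50·101+58)/141⌋ − ⌊(49·101+58)/141⌋ = ⌊5108/141⌋ − ⌊5007/141⌋ = 36 − 35 = 1
n=50: ⌊(51·101+58)/141⌋ − ⌊(50·101+58)/141⌋ = ⌊5209/141⌋ − ⌊5108/141⌋ = 36 − 36 = 0
n=51: ⌊(52·101+58)/141⌋ − ⌊(51·101+58)/141⌋ = ⌊5310/141⌋ − ⌊5209/141⌋ = 37 − 36 = 1
n=52: ⌊(53·101+58)/141⌋ − ⌊(52·101+58)/141⌋ = ⌊5411/141⌋ − ⌊5310/141⌋ = 38 − 37 = 1
n=53: ⌊(54·101+58)/141⌋ − ⌊(53·101+58)/141⌋ = ⌊5512/141⌋ − ⌊5411/141⌋ = 39 − 38 = 1
n=54: ⌊(55·101+58)/141⌋ − ⌊(54·101+58)/141⌋ = ⌊5613/141⌋ − ⌊5512/141⌋ = 39 − 39 = 0
n=55: ⌊(56·101+58)/141⌋ − ⌊(55·101+58)/141⌋ = ⌊5714/141⌋ − ⌊5613/141⌋ = 40 − 39 = 1
n=56: ⌊(57·101+58)/141⌋ − ⌊(56·101+58)/141⌋ = ⌊5815/141⌋ − ⌊5714/141⌋ = 41 − 40 = 1
n=57: ⌊(58·101+58)/141⌋ − ⌊(57·101+58)/141⌋ = ⌊5916/141⌋ − ⌊5815/141⌋ = 41 − 41 = 0
n=58: ⌊(59·101+58)/141⌋ − ⌊(58·101+58)/141⌋ = ⌊6017/141⌋ − ⌊5916/141⌋ = 42 − 41 = 1
n=59: ⌊(60·101+58)/141⌋ − ⌊(59·101+58)/141⌋ = ⌊6118/141⌋ − ⌊6017/141⌋ = 43 − 42 = 1
n=60: ⌊(61·101+58)/141⌋ − ⌊(60·101+58)/141⌋ = ⌊6219/141⌋ − ⌊6118/141⌋ = 44 − 43 = 1
n=61: ⌊(62·101+58)/141⌋ − ⌊(61·101+58)/141⌋ = ⌊6320/141⌋ − ⌊6219/141⌋ = 44 − 44 = 0
n=62: ⌊(63·101+58)/141⌋ − ⌊(62·101+58)/141⌋ = ⌊6421/141⌋ − ⌊6320/141⌋ = 45 − 44 = 1
n=63: ⌊(64·101+58)/141⌋ − ⌊(63·101+58)/141⌋ = ⌊6522/141⌋ − ⌊6421/141⌋ = 46 − 45 = 1
n=64: ⌊(65·101+58)/141⌋ − ⌊(64·101+58)/141⌋ = ⌊6623/141⌋ − ⌊6522/141⌋ = 46 − 46 = 0
n=65: ⌊(66·101+58)/141⌋ − ⌊(65·101+58)/141⌋ = ⌊6724/141⌋ − ⌊6623/141⌋ = 47 − 46 = 1
n=66: ⌊(67·101+58)/141⌋ − ⌊(66·101+58)/141⌋ = ⌊6825/141⌋ − ⌊6724/141⌋ = 48 − 47 = 1
n=67: ⌊(68·101+58)/141⌋ − ⌊(67·101+58)/141⌋ = ⌊6926/141⌋ − ⌊6825/141⌋ = 49 − 48 = 1
n=68: ⌊(69·101+58)/141⌋ − ⌊(68·101+58)/141⌋ = ⌊7027/141⌋ − ⌊6926/141⌋ = 49 − 49 = 0
n=69: ⌊(70·101+58)/141⌋ − ⌊(69·101+58)/141⌋ = ⌊7128/141⌋ − ⌊7027/141⌋ = 50 − 49 = 1
n=70: ⌊(71·101+58)/141⌋ − ⌊(70·101+58)/141⌋ = ⌊7229/141⌋ − ⌊7128/141⌋ = 51 − 50 = 1
n=71: ⌊(72·101+58)/141⌋ − ⌊(71·101+58)/141⌋ = ⌊7330/141⌋ − ⌊7229/141⌋ = 51 − 51 = 0
n=72: ⌊(73·101+58)/141⌋ − ⌊(72·101+58)/141⌋ = ⌊7431/141⌋ − ⌊7330/141⌋ = 52 − 51 = 1
n=73: ⌊(74·101+58)/141⌋ − ⌊(73·101+58)/141⌋ = ⌊7532/141⌋ − ⌊7431/141⌋ = 53 − 52 = 1
n=74: ⌊(75·101+58)/141⌋ − ⌊(74·101+58)/141⌋ = ⌊7633/141⌋ − ⌊7532/141⌋ = 54 − 53 = 1
n=75: ⌊(76·101+58)/141⌋ − ⌊(75·101+58)/141⌋ = ⌊7734/141⌋ − ⌊7633/141⌋ = 54 − 54 = 0
n=76: ⌊(77·101+58)/141⌋ − ⌊(76·101+58)/141⌋ = ⌊7835/141⌋ − ⌊7734/141⌋ = 55 − 54 = 1
n=77: ⌊(78·101+58)/141⌋ − ⌊(77·101+58)/141⌋ = ⌊7936/141⌋ − ⌊7835/141⌋ = 56 − 55 = 1
n=78: ⌊(79·101+58)/141⌋ − ⌊(78·101+58)/141⌋ = ⌊8037/141⌋ − ⌊7936/141⌋ = 57 − 56 = 1
n=79: ⌊(80·101+58)/141⌋ − ⌊(79·101+58)/141⌋ = ⌊8138/141⌋ − ⌊8037/141⌋ = 57 − 57 = 0
n=80: ⌊(81·101+58)/141⌋ − ⌊(80·101+58)/141⌋ = ⌊8239/141⌋ − ⌊8138/141⌋ = 58 − 57 = 1
n=81: ⌊(82·101+58)/141⌋ − ⌊(81·101+58)/141⌋ = ⌊8340/141⌋ − ⌊8239/141⌋ = 59 − 58 = 1
n=82: ⌊(83·101+58)/141⌋ − ⌊(82·101+58)/141⌋ = ⌊8441/141⌋ − ⌊8340/141⌋ = 59 − 59 = 0
n=83: ⌊(84·101+58)/141⌋ − ⌊(83·101+58)/141⌋ = ⌊8542/141⌋ − ⌊8441/141⌋ = 60 − 59 = 1
n=84: ⌊(85·101+58)/141⌋ − ⌊(84·101+58)/141⌋ = ⌊8643/141⌋ − ⌊8542/141⌋ = 61 − 60 = 1
n=85: ⌊(86·101+58)/141⌋ − ⌊(85·101+58)/141⌋ = ⌊8744/141⌋ − ⌊8643/141⌋ = 62 − 61 = 1
n=86: ⌊(87·101+58)/141⌋ − ⌊(86·101+58)/141⌋ = ⌊8845/141⌋ − ⌊8744/141⌋ = 62 − 62 = 0
n=87: ⌊(88·101+58)/141⌋ − ⌊(87·101+58)/141⌋ = ⌊8946/141⌋ − ⌊8845/141⌋ = 63 − 62 = 1
n=88: ⌊(89·101+58)/141⌋ − ⌊(88·101+58)/141⌋ = ⌊9047/141⌋ − ⌊8946/141⌋ = 64 − 63 = 1
n=89: ⌊(90·101+58)/141⌋ − ⌊(89·101+58)/141⌋ = ⌊9148/141⌋ − ⌊9047/141⌋ = 64 − 64 = 0
n=90: ⌊(91·101+58)/141⌋ − ⌊(90·101+58)/141⌋ = ⌊9249/141⌋ − ⌊9148/141⌋ = 65 − 64 = 1

1011011101110110111011011101101110110111011011101101110110111011011101101110111011011101101
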